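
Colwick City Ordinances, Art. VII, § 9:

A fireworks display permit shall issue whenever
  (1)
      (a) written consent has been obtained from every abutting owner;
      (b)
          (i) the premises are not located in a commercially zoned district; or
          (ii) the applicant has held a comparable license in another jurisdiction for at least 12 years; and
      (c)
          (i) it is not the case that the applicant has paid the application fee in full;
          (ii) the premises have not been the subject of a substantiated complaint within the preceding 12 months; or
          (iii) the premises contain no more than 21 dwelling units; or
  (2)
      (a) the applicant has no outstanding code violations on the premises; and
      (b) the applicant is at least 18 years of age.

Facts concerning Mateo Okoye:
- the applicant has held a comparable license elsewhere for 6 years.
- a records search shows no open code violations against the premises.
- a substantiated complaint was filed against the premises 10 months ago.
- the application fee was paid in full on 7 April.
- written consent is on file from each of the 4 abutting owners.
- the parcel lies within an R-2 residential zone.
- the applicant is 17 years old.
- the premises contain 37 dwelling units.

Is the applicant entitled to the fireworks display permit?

(a) all abutters consent — holds.
(i) not (commercially zoned) — satisfied.
(ii) prior license ≥ 12 yr — not satisfied.
So (b) is satisfied (T OR F).
(i) not (fee paid) — not satisfied.
(ii) no complaint in 12 mo. — not satisfied.
(iii) ≤ 21 units — not satisfied.
(c) = F OR F OR F = false.
(1) = T AND T AND F = false.
(a) no code violations — met.
(b) age ≥ 18 — not met.
(2): T AND F → false.
So Overall is not satisfied (F OR F).

No — denied.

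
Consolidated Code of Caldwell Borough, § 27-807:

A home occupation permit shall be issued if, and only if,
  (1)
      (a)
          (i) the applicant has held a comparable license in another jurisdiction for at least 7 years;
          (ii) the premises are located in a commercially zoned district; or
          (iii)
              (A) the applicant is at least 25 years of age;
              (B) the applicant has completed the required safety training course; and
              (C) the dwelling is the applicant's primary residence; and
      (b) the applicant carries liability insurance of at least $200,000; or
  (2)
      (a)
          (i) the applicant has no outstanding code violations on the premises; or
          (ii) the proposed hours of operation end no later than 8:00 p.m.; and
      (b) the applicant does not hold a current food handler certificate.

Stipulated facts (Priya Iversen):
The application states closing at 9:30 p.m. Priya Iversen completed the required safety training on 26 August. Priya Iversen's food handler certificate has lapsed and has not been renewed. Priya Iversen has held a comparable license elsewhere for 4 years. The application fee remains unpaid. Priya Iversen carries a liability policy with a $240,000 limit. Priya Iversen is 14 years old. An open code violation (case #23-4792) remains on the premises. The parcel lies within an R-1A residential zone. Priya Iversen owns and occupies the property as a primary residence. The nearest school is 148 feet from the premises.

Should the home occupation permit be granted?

(i) prior license ≥ 7 yr — not satisfied.
(ii) commercially zoned — not satisfied.
(A) age ≥ 25 — not satisfied.
(B) safety training — holds.
(C) primary residence — holds.
(iii) = F AND T AND T = false.
(a): F OR F OR F → false.
(b) insurance ≥ $200,000 — met.
(1): F AND T → false.
(i) no code violations — not met.
(ii) closes by 8 p.m. — not met.
(a): F OR F → false.
(b) not (food handler cert.) — met.
So (2) is not satisfied (F AND T).
So Overall is not satisfied (F OR F).

No — denied.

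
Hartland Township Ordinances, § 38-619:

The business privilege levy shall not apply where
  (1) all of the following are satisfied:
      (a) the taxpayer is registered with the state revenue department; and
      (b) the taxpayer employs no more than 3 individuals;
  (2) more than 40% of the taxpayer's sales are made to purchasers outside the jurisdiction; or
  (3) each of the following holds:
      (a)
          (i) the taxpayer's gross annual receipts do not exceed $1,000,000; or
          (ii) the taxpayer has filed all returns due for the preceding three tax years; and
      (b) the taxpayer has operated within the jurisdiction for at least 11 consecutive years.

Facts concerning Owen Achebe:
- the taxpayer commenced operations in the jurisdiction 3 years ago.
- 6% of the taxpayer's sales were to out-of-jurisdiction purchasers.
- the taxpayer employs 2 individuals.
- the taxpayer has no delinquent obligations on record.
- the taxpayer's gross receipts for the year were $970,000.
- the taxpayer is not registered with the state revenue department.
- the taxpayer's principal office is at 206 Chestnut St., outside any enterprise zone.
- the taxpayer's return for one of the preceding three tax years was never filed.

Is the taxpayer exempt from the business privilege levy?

No — not exempt.

(a) state-registered — not met.
(b) ≤ 3 employees — holds.
(1): F AND T → false.
(2) >40% out-of-jur. sales — not met.
(i) receipts ≤ $1,000,000 — holds.
(ii) returns current — not satisfied.
(a) = T OR F = true.
(b) ≥ 11 yrs in jurisdiction — fails.
So (3) is not satisfied (T AND F).
Overall: F OR F OR F → false.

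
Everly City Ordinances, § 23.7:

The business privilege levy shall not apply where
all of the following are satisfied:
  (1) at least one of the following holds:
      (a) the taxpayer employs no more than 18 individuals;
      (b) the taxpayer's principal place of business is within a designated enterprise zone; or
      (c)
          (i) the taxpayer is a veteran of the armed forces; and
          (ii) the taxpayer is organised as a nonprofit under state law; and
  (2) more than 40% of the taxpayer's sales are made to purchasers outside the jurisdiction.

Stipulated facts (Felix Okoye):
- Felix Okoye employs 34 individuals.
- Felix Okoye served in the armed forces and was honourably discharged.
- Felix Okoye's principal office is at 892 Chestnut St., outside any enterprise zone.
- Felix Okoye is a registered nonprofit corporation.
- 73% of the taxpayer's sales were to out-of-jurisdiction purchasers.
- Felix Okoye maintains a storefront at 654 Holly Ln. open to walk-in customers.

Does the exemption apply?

Yes — exempt.

(a) ≤ 18 employees — not satisfied.
(b) in enterprise zone — fails.
(i) veteran — satisfied.
(ii) nonprofit — satisfied.
So (c) is satisfied (T AND T).
(1): F OR F OR T → true.
(2) >40% out-of-jur. sales — met.
Overall: T AND T → true.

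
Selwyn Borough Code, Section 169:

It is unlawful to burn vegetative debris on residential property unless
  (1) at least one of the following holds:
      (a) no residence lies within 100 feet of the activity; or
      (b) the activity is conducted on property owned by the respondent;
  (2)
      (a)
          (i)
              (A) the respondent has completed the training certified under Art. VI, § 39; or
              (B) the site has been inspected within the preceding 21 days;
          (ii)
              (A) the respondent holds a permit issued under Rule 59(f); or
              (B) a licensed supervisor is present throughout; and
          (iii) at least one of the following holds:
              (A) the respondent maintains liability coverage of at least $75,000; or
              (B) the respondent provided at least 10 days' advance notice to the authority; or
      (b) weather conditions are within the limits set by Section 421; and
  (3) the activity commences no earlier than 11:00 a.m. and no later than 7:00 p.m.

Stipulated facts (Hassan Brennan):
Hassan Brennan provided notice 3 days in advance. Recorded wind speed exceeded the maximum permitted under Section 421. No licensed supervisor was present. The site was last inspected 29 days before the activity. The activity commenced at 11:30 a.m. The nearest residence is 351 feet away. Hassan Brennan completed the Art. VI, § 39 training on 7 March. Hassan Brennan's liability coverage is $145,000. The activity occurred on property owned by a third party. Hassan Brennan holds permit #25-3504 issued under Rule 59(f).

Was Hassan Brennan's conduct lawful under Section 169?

Yes — lawful.

(a) no residence in 100 ft — holds.
(b) own property — fails.
(1): T OR F → true.
(A) training certified — met.
(B) site inspected — not met.
(i): T OR F → true.
(A) holds permit — holds.
(B) supervisor present — not met.
(ii) = T OR F = true.
(A) coverage ≥ $75,000 — holds.
(B) ≥10 days' notice — not satisfied.
(iii): T OR F → true.
So (a) is satisfied (T AND T AND T).
(b) weather ok — fails.
(2): T OR F → true.
(3) start within hours — holds.
Overall: T AND T AND T → true.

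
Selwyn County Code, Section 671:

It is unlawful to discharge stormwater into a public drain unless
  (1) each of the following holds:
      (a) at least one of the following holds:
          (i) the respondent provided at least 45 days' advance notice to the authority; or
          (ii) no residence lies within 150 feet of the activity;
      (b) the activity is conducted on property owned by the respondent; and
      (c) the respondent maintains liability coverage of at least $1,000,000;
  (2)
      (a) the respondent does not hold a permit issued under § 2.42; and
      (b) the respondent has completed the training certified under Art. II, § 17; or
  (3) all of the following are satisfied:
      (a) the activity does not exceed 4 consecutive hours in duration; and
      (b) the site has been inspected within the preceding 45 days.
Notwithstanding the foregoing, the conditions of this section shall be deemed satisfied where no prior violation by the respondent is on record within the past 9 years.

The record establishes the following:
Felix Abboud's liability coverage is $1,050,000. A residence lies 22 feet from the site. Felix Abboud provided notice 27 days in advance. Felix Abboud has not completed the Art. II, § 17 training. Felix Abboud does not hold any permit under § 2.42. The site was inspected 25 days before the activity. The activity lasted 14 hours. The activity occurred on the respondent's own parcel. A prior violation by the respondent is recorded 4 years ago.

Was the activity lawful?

No — unlawful.

(i) ≥45 days' notice — not satisfied.
(ii) no residence in 150 ft — not satisfied.
(a): F OR F → false.
(b) own property — met.
(c) coverage ≥ $1,000,000 — holds.
So (1) is not satisfied (F AND T AND T).
(a) not (holds permit) — holds.
(b) training certified — fails.
(2): T AND F → false.
(a) ≤ 4 hrs duration — not satisfied.
(b) site inspected — holds.
(3): F AND T → false.
Overall: F OR F OR F → false.
Exception (no prior violation) — not satisfied.
Result: main false OR exception false → false.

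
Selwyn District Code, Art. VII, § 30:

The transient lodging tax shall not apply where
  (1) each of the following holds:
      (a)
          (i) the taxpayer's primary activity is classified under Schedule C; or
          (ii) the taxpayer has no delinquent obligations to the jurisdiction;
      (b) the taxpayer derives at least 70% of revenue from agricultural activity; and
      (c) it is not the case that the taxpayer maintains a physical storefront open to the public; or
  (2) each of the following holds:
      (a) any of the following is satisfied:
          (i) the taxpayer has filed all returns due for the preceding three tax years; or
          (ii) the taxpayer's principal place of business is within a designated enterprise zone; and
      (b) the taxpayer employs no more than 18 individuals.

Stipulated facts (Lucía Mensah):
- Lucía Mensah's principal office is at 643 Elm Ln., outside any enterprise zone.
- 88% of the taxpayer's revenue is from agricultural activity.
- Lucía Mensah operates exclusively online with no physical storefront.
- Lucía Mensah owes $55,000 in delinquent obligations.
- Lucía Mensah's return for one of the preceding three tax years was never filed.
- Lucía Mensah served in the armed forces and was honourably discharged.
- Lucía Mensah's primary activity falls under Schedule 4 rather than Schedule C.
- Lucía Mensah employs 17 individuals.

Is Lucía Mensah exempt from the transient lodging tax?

No — not exempt.

(i) Schedule C activity — fails.
(ii) no delinquency — fails.
So (a) is not satisfied (F OR F).
(b) ≥70% agricultural — met.
(c) not (has storefront) — holds.
(1): F AND T AND T → false.
(i) returns current — not met.
(ii) in enterprise zone — not met.
(a) = F OR F = false.
(b) ≤ 18 employees — satisfied.
(2) = F AND T = false.
Overall: F OR F → false.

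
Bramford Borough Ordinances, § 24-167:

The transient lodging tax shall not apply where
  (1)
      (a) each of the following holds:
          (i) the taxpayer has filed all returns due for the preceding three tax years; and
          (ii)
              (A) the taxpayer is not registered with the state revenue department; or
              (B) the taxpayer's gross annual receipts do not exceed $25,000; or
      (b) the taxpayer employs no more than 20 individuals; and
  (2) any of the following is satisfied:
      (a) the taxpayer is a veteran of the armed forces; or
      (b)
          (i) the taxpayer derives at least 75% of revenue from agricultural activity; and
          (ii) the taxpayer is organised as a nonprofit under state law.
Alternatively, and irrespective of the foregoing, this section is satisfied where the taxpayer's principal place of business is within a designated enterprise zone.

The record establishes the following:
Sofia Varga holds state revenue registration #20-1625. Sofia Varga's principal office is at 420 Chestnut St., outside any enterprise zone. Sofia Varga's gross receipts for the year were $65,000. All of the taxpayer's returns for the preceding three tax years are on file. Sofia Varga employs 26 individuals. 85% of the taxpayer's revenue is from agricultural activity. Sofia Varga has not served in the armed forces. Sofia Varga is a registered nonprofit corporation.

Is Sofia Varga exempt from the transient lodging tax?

(i) returns current — met.
(A) not (state-registered) — not met.
(B) receipts ≤ $25,000 — not satisfied.
(ii) = F OR F = false.
So (a) is not satisfied (T AND F).
(b) ≤ 20 employees — not met.
So (1) is not satisfied (F OR F).
(a) veteran — fails.
(i) ≥75% agricultural — satisfied.
(ii) nonprofit — satisfied.
(b): T AND T → true.
So (2) is satisfied (F OR T).
So Overall is not satisfied (F AND T).
Exception (in enterprise zone) — not satisfied.
Result: main false OR exception false → false.

No — not exempt.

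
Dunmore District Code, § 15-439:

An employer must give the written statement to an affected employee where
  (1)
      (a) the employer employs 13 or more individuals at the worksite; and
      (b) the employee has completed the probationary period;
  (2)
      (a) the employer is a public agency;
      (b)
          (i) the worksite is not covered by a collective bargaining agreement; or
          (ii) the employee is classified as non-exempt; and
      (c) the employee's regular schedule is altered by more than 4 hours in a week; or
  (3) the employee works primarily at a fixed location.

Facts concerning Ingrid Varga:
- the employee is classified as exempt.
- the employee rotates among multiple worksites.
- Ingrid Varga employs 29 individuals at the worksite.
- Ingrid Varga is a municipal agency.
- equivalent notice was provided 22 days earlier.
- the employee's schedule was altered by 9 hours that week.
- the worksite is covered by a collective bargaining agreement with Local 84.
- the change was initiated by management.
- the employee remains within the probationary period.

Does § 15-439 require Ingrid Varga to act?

(a) ≥ 13 at site — satisfied.
(b) past probation — fails.
So (1) is not satisfied (T AND F).
(a) public agency — satisfied.
(i) no CBA — fails.
(ii) non-exempt — not satisfied.
So (b) is not satisfied (F OR F).
(c) schedule shift > 4h — satisfied.
So (2) is not satisfied (T AND F AND T).
(3) fixed location — not satisfied.
Overall: F OR F OR F → false.

No — not required.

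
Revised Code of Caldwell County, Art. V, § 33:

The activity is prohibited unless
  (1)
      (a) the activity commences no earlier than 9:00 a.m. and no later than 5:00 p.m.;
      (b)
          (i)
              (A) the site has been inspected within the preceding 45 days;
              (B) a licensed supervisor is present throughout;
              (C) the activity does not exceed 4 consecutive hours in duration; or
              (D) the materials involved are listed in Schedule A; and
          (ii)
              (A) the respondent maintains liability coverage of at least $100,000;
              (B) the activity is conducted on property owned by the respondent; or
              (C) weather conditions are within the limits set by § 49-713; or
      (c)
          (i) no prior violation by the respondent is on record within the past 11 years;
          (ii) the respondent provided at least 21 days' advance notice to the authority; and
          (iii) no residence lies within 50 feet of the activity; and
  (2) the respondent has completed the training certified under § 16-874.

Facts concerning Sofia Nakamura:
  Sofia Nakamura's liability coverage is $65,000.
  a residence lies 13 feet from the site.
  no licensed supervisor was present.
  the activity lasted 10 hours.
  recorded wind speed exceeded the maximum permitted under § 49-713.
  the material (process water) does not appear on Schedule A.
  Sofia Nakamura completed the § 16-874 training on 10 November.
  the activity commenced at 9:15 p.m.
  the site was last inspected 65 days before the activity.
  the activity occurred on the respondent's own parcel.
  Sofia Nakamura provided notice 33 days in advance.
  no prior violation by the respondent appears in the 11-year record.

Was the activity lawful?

No — unlawful.

(a) start within hours — not satisfied.
(A) site inspected — not satisfied.
(B) supervisor present — fails.
(C) ≤ 4 hrs duration — fails.
(D) Schedule A material — not satisfied.
(i): F OR F OR F OR F → false.
(A) coverage ≥ $100,000 — not met.
(B) own property — satisfied.
(C) weather ok — not satisfied.
So (ii) is satisfied (F OR T OR F).
So (b) is not satisfied (F AND T).
(i) no prior violation — satisfied.
(ii) ≥21 days' notice — satisfied.
(iii) no residence in 50 ft — not met.
So (c) is not satisfied (T AND T AND F).
So (1) is not satisfied (F OR F OR F).
(2) training certified — holds.
So Overall is not satisfied (F AND T).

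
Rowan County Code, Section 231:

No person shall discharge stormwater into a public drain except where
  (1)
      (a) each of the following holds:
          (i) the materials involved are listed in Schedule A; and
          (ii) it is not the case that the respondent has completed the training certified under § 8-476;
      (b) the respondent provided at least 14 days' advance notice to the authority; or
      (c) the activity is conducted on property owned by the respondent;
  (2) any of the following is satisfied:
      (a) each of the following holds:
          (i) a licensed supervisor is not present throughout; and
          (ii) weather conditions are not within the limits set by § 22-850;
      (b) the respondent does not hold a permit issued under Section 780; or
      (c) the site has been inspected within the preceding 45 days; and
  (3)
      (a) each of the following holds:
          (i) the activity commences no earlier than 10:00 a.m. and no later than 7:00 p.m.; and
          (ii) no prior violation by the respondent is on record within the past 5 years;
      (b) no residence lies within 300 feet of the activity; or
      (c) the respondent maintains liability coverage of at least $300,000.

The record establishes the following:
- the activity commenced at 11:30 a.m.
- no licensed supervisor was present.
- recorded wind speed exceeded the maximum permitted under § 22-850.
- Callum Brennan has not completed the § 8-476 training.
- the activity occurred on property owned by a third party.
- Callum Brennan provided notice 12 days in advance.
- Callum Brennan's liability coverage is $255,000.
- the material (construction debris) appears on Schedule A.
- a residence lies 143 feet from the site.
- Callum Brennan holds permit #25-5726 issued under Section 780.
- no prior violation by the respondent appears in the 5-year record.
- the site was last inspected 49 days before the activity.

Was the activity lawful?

(i) Schedule A material — satisfied.
(ii) not (training certified) — holds.
So (a) is satisfied (T AND T).
(b) ≥14 days' notice — not satisfied.
(c) own property — not met.
(1): T OR F OR F → true.
(i) not (supervisor present) — met.
(ii) not (weather ok) — holds.
(a) = T AND T = true.
(b) not (holds permit) — fails.
(c) site inspected — not met.
So (2) is satisfied (T OR F OR F).
(i) start within hours — holds.
(ii) no prior violation — met.
(a) = T AND T = true.
(b) no residence in 300 ft — not satisfied.
(c) coverage ≥ $300,000 — not satisfied.
(3) = T OR F OR F = true.
So Overall is satisfied (T AND T AND T).

Yes — lawful.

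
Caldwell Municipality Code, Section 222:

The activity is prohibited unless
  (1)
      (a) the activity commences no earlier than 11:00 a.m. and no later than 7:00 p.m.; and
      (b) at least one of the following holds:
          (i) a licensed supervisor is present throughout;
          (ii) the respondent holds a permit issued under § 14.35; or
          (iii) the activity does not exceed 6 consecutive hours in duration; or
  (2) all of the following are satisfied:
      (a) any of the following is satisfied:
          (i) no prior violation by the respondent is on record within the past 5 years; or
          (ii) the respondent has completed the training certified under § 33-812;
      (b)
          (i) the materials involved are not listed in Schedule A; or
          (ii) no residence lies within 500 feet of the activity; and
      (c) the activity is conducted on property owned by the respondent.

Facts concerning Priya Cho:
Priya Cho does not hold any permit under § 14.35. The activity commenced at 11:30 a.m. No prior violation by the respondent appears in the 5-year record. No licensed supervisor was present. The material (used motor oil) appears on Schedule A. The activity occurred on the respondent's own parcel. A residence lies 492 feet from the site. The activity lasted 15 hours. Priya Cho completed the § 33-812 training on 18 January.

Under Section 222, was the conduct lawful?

(a) start within hours — satisfied.
(i) supervisor present — not satisfied.
(ii) holds permit — not met.
(iii) ≤ 6 hrs duration — not met.
(b) = F OR F OR F = false.
(1) = T AND F = false.
(i) no prior violation — satisfied.
(ii) training certified — holds.
(a): T OR T → true.
(i) not (Schedule A material) — fails.
(ii) no residence in 500 ft — fails.
(b): F OR F → false.
(c) own property — holds.
(2): T AND F AND T → false.
So Overall is not satisfied (F OR F).

No — unlawful.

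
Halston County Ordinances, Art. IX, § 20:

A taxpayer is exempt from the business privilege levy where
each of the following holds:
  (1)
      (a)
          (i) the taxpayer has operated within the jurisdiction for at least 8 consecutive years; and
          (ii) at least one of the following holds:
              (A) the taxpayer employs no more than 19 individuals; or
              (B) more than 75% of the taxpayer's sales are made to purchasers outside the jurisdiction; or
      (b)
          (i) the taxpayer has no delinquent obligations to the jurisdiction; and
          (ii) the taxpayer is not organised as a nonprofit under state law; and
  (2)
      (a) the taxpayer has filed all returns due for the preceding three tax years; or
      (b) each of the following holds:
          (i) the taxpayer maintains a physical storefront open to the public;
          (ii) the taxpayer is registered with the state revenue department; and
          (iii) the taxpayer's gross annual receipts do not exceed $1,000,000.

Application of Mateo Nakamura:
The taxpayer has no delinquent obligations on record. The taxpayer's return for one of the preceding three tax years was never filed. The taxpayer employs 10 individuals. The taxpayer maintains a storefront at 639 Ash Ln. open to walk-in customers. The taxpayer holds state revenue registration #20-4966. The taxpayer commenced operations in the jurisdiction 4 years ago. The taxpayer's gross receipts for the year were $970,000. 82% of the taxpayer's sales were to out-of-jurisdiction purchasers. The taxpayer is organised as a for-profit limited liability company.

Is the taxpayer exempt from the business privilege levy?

Yes — exempt.

(i) ≥ 8 yrs in jurisdiction — not satisfied.
(A) ≤ 19 employees — satisfied.
(B) >75% out-of-jur. sales — holds.
So (ii) is satisfied (T OR T).
(a): F AND T → false.
(i) no delinquency — satisfied.
(ii) not (nonprofit) — satisfied.
So (b) is satisfied (T AND T).
(1) = F OR T = true.
(a) returns current — fails.
(i) has storefront — holds.
(ii) state-registered — holds.
(iii) receipts ≤ $1,000,000 — met.
(b) = T AND T AND T = true.
(2) = F OR T = true.
Overall = T AND T = true.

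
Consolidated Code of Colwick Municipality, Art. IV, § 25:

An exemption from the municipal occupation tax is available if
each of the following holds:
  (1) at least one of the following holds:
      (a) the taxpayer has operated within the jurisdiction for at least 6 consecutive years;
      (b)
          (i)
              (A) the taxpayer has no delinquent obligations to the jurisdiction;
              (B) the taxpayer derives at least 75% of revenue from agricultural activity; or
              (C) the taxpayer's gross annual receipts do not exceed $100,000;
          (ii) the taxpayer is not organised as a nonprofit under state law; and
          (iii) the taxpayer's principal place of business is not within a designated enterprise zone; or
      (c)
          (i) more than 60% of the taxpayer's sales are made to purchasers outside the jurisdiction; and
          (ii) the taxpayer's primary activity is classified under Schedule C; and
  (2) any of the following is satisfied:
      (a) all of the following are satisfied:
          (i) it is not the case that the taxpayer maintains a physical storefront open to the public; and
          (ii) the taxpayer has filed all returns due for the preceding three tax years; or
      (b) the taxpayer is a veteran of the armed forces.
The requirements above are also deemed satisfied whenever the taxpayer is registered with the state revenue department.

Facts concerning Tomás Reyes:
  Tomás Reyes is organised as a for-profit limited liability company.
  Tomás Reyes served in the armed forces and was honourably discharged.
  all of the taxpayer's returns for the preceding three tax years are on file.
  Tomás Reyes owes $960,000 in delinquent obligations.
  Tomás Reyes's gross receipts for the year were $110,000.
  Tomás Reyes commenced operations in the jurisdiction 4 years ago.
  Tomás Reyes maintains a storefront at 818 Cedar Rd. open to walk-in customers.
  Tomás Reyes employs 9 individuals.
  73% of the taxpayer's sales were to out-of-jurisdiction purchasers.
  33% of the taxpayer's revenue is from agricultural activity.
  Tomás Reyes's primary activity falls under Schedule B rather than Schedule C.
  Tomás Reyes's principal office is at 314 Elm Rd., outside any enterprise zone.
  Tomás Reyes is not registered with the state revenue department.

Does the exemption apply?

(a) ≥ 6 yrs in jurisdiction — fails.
(A) no delinquency — fails.
(B) ≥75% agricultural — fails.
(C) receipts ≤ $100,000 — not satisfied.
(i): F OR F OR F → false.
(ii) not (nonprofit) — holds.
(iii) not (in enterprise zone) — holds.
So (b) is not satisfied (F AND T AND T).
(i) >60% out-of-jur. sales — satisfied.
(ii) Schedule C activity — fails.
(c) = T AND F = false.
(1) = F OR F OR F = false.
(i) not (has storefront) — fails.
(ii) returns current — satisfied.
(a): F AND T → false.
(b) veteran — satisfied.
(2): F OR T → true.
Overall = F AND T = false.
Exception (state-registered) — not satisfied.
Result: main false OR exception false → false.

No — not exempt.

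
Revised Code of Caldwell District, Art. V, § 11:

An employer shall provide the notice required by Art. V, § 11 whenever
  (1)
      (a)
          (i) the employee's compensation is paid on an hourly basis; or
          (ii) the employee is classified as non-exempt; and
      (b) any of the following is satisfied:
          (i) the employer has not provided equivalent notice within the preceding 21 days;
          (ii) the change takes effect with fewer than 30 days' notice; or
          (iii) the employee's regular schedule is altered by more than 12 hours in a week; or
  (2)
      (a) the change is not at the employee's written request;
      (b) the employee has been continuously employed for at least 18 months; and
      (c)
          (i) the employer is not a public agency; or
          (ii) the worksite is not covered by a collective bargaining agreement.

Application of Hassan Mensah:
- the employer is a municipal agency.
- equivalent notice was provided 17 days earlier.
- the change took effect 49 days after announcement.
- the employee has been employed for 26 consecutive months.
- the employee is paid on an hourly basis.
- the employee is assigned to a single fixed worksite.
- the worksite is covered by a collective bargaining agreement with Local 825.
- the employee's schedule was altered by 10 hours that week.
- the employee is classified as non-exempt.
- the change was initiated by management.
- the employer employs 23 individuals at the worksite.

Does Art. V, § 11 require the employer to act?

No — not required.

(i) hourly-paid — holds.
(ii) non-exempt — met.
(a) = T OR T = true.
(i) no recent notice — not satisfied.
(ii) < 30 days' notice — not satisfied.
(iii) schedule shift > 12h — fails.
(b): F OR F OR F → false.
(1): T AND F → false.
(a) not employee-requested — holds.
(b) tenure ≥ 18 mo. — satisfied.
(i) not (public agency) — not satisfied.
(ii) no CBA — not met.
(c) = F OR F = false.
(2): T AND T AND F → false.
Overall: F OR F → false.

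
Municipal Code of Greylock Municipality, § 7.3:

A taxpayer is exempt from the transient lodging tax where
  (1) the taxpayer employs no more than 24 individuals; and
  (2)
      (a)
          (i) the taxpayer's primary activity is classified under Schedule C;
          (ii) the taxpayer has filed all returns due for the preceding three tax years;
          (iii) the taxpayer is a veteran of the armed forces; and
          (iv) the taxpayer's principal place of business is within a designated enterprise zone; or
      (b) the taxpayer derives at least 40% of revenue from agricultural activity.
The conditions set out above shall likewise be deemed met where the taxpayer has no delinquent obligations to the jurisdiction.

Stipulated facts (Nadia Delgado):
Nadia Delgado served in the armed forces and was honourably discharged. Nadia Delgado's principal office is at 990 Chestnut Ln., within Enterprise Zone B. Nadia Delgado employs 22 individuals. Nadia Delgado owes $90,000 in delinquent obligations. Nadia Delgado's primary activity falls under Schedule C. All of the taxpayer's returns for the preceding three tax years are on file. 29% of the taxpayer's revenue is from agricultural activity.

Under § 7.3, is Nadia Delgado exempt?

(1) ≤ 24 employees — met.
(i) Schedule C activity — met.
(ii) returns current — satisfied.
(iii) veteran — holds.
(iv) in enterprise zone — met.
So (a) is satisfied (T AND T AND T AND T).
(b) ≥40% agricultural — not satisfied.
(2) = T OR F = true.
Overall = T AND T = true.
Exception (no delinquency) — not satisfied.
Result: main true OR exception false → true.

Yes — exempt.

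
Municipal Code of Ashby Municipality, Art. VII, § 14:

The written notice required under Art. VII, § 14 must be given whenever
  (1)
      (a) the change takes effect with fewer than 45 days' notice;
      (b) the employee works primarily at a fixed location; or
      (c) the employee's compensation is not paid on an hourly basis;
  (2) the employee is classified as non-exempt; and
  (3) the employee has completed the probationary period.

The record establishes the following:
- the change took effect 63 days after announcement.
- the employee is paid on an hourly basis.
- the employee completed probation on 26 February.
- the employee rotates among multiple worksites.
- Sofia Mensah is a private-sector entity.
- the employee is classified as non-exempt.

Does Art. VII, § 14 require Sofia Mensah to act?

No — not required.

(a) < 45 days' notice — not met.
(b) fixed location — not met.
(c) not (hourly-paid) — not met.
(1) = F OR F OR F = false.
(2) non-exempt — satisfied.
(3) past probation — satisfied.
Overall = F AND T AND T = false.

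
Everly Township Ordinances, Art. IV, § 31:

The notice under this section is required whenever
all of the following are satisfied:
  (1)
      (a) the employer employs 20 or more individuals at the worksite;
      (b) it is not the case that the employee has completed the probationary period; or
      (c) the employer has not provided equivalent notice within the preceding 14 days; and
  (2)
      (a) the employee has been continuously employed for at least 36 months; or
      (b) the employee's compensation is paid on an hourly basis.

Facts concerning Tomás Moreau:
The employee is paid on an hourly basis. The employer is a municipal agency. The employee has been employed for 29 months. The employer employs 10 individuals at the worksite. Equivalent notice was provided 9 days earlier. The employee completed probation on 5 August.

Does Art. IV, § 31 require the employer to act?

(a) ≥ 20 at site — not met.
(b) not (past probation) — not satisfied.
(c) no recent notice — fails.
(1): F OR F OR F → false.
(a) tenure ≥ 36 mo. — not satisfied.
(b) hourly-paid — holds.
(2) = F OR T = true.
So Overall is not satisfied (F AND T).

No — not required.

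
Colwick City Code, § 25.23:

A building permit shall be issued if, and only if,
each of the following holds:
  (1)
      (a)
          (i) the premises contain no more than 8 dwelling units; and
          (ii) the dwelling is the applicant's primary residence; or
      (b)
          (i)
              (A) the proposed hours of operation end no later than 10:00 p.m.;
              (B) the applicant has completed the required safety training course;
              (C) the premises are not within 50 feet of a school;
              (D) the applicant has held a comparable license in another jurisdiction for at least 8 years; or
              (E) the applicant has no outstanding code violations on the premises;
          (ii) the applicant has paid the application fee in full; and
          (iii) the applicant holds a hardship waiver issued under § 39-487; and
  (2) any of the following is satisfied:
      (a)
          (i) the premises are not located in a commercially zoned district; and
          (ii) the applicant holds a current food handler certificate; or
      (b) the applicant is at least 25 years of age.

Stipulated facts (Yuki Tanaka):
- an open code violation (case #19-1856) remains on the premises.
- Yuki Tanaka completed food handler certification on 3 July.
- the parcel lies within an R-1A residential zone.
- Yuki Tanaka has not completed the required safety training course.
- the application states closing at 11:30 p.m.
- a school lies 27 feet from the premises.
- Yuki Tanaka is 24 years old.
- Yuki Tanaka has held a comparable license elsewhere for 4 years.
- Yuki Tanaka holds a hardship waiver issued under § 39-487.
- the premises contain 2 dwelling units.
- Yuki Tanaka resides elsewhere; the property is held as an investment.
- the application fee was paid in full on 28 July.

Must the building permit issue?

No — denied.

(i) ≤ 8 units — holds.
(ii) primary residence — not met.
So (a) is not satisfied (T AND F).
(A) closes by 10 p.m. — not met.
(B) safety training — not met.
(C) ≥50 ft from school — not met.
(D) prior license ≥ 8 yr — fails.
(E) no code violations — not met.
(i) = F OR F OR F OR F OR F = false.
(ii) fee paid — met.
(iii) hardship waiver — holds.
(b): F AND T AND T → false.
So (1) is not satisfied (F OR F).
(i) not (commercially zoned) — met.
(ii) food handler cert. — satisfied.
So (a) is satisfied (T AND T).
(b) age ≥ 25 — not satisfied.
(2) = T OR F = true.
Overall: F AND T → false.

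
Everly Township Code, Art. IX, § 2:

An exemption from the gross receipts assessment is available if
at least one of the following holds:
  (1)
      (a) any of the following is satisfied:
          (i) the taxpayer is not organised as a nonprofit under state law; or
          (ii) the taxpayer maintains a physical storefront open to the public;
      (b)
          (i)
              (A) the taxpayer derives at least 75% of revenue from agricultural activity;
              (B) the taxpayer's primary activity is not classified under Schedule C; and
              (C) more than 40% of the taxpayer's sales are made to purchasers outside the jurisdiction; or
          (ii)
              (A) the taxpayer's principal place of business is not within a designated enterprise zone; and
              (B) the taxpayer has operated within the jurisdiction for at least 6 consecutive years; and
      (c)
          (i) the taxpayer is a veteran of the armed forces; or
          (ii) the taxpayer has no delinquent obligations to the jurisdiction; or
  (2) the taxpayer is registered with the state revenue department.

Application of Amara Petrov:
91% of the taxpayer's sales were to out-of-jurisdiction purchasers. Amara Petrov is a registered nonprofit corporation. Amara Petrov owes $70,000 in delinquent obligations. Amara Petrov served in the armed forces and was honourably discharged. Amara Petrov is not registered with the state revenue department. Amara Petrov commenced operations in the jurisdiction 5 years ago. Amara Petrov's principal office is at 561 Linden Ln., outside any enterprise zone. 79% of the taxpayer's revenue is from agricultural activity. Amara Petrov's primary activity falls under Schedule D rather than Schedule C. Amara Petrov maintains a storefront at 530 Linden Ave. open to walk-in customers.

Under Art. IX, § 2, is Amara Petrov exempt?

Yes — exempt.

(i) not (nonprofit) — fails.
(ii) has storefront — satisfied.
So (a) is satisfied (F OR T).
(A) ≥75% agricultural — met.
(B) not (Schedule C activity) — met.
(C) >40% out-of-jur. sales — holds.
(i): T AND T AND T → true.
(A) not (in enterprise zone) — satisfied.
(B) ≥ 6 yrs in jurisdiction — fails.
So (ii) is not satisfied (T AND F).
(b) = T OR F = true.
(i) veteran — holds.
(ii) no delinquency — not satisfied.
So (c) is satisfied (T OR F).
So (1) is satisfied (T AND T AND T).
(2) state-registered — fails.
So Overall is satisfied (T OR F).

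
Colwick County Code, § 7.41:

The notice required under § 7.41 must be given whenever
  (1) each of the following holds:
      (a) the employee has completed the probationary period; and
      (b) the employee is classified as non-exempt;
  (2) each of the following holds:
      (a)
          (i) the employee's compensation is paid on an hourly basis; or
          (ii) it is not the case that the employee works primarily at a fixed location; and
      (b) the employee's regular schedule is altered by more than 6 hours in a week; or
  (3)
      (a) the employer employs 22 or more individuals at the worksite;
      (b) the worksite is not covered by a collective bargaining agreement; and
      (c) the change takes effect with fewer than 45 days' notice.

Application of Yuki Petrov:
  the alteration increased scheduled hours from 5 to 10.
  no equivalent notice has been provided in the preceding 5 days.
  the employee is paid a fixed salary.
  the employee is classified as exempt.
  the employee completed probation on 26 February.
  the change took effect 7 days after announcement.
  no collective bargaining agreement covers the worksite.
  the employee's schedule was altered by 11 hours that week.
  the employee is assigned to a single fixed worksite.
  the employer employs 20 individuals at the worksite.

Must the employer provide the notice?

No — not required.

(a) past probation — satisfied.
(b) non-exempt — not met.
So (1) is not satisfied (T AND F).
(i) hourly-paid — not met.
(ii) not (fixed location) — not satisfied.
(a): F OR F → false.
(b) schedule shift > 6h — satisfied.
(2): F AND T → false.
(a) ≥ 22 at site — not satisfied.
(b) no CBA — holds.
(c) < 45 days' notice — holds.
(3) = F AND T AND T = false.
Overall = F OR F OR F = false.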